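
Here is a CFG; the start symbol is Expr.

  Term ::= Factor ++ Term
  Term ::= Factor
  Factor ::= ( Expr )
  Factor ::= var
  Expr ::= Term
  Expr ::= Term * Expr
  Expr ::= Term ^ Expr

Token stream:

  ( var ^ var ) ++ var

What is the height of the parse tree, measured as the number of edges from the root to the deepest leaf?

7

[Expr [Term [Factor ( [Expr [Term [Factor var]] ^ [Expr [Term [Factor var]]]] )] ++ [Term [Factor var]]]]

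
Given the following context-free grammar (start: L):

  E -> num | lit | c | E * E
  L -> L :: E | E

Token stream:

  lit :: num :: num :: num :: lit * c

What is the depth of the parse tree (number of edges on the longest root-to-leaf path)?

[L [L [L [L [L [E lit]] :: [E num]] :: [E num]] :: [E num]] :: [E [E lit] * [E c]]]

6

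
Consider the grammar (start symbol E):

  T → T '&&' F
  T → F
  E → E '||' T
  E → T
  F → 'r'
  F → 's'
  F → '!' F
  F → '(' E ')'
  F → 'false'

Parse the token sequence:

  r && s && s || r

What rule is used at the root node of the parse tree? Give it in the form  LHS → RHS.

E → E '||' T

[E [E [T [T [T [F r]] && [F s]] && [F s]]] || [T [F r]]]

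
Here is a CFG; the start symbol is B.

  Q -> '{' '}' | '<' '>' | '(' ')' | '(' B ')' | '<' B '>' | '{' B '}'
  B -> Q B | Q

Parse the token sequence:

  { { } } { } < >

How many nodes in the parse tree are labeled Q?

4

[B [Q { [B [Q { }]] }] [B [Q { }] [B [Q < >]]]]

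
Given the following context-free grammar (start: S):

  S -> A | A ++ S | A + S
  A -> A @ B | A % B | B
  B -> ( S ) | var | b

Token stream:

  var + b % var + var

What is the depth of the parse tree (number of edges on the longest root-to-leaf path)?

[S [A [B var]] + [S [A [A [B b]] % [B var]] + [S [A [B var]]]]]

5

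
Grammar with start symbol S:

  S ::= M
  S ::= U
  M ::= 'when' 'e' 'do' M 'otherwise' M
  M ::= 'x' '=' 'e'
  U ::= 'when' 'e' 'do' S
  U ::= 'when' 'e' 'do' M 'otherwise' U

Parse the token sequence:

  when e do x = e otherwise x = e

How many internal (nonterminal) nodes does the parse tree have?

[S [M when e do [M x = e] otherwise [M x = e]]]

4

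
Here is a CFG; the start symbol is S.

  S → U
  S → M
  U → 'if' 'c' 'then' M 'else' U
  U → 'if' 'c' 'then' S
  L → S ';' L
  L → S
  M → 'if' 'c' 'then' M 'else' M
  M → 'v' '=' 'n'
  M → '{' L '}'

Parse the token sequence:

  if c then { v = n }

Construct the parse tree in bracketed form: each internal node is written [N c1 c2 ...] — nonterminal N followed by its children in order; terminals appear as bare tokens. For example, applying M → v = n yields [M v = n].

S
U
if c then S
if c then M
if c then { L }
if c then { S }
if c then { M }
if c then { v = n }

[S [U if c then [S [M { [L [S [M v = n]]] }]]]]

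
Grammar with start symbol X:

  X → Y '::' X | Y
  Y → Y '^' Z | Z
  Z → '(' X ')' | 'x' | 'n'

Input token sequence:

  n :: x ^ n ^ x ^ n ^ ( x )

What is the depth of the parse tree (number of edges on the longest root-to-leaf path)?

[X [Y [Z n]] :: [X [Y [Y [Y [Y [Y [Z x]] ^ [Z n]] ^ [Z x]] ^ [Z n]] ^ [Z ( [X [Y [Z x]]] )]]]]

8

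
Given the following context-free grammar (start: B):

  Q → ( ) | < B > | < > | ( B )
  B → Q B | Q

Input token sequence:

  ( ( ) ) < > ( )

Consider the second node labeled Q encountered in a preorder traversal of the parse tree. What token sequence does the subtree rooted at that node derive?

( )

[B [Q ( [B [Q ( )]] )] [B [Q < >] [B [Q ( )]]]]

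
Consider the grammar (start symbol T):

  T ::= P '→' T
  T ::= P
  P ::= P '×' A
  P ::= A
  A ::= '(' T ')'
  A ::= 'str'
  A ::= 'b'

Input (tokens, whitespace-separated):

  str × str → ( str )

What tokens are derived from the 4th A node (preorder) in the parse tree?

[T [P [P [A str]] × [A str]] → [T [P [A ( [T [P [A str]]] )]]]]

str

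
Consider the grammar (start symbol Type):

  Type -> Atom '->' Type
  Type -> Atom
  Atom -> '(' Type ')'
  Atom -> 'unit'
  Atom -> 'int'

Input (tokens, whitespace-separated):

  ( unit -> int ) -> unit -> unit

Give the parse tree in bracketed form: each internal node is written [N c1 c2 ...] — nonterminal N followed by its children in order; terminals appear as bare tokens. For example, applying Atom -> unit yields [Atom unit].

[Type [Atom ( [Type [Atom unit] -> [Type [Atom int]]] )] -> [Type [Atom unit] -> [Type [Atom unit]]]]

Type
Atom -> Type
( Type ) -> Type
( Atom -> Type ) -> Type
( unit -> Type ) -> Type
( unit -> Atom ) -> Type
( unit -> int ) -> Type
( unit -> int ) -> Atom -> Type
( unit -> int ) -> unit -> Type
( unit -> int ) -> unit -> Atom
( unit -> int ) -> unit -> unit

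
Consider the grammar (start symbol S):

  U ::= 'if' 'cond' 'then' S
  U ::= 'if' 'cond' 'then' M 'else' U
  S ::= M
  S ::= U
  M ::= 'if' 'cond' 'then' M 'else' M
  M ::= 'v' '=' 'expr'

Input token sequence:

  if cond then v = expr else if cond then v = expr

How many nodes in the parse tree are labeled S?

2

[S [U if cond then [M v = expr] else [U if cond then [S [M v = expr]]]]]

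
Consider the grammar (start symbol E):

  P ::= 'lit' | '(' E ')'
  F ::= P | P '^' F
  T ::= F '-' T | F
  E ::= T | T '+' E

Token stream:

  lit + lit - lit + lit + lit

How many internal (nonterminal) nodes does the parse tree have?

19

[E [T [F [P lit]]] + [E [T [F [P lit]] - [T [F [P lit]]]] + [E [T [F [P lit]]] + [E [T [F [P lit]]]]]]]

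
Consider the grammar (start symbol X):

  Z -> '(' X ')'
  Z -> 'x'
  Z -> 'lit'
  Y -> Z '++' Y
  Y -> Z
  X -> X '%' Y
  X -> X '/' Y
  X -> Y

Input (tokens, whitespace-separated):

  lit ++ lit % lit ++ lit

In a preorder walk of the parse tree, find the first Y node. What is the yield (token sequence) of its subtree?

[X [X [Y [Z lit] ++ [Y [Z lit]]]] % [Y [Z lit] ++ [Y [Z lit]]]]

lit ++ lit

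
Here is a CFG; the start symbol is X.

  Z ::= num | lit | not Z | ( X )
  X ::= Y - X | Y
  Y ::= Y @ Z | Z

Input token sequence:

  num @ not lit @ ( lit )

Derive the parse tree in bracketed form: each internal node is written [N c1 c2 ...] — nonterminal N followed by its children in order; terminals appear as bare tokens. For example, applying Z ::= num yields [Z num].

X
Y
Y @ Z
Y @ Z @ Z
Z @ Z @ Z
num @ Z @ Z
num @ not Z @ Z
num @ not lit @ Z
num @ not lit @ ( X )
num @ not lit @ ( Y )
num @ not lit @ ( Z )
num @ not lit @ ( lit )

[X [Y [Y [Y [Z num]] @ [Z not [Z lit]]] @ [Z ( [X [Y [Z lit]]] )]]]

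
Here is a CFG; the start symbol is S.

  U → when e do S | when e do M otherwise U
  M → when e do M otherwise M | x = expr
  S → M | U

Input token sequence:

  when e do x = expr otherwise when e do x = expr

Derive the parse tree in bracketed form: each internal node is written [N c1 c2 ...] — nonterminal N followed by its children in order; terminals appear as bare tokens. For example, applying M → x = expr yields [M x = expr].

S
U
when e do M otherwise U
when e do x = expr otherwise U
when e do x = expr otherwise when e do S
when e do x = expr otherwise when e do M
when e do x = expr otherwise when e do x = expr

[S [U when e do [M x = expr] otherwise [U when e do [S [M x = expr]]]]]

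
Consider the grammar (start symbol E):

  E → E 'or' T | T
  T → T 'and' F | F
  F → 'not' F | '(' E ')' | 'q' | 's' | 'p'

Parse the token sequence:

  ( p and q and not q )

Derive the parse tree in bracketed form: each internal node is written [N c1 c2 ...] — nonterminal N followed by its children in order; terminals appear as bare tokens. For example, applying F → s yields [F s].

E
T
F
( E )
( T )
( T and F )
( T and F and F )
( F and F and F )
( p and F and F )
( p and q and F )
( p and q and not F )
( p and q and not q )

[E [T [F ( [E [T [T [T [F p]] and [F q]] and [F not [F q]]]] )]]]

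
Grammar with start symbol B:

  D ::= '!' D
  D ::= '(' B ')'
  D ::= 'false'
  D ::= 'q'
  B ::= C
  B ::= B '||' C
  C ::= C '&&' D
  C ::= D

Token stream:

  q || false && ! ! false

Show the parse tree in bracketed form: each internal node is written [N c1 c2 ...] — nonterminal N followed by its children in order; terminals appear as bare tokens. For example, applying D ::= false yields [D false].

[B [B [C [D q]]] || [C [C [D false]] && [D ! [D ! [D false]]]]]

B
B || C
C || C
D || C
q || C
q || C && D
q || D && D
q || false && D
q || false && ! D
q || false && ! ! D
q || false && ! ! false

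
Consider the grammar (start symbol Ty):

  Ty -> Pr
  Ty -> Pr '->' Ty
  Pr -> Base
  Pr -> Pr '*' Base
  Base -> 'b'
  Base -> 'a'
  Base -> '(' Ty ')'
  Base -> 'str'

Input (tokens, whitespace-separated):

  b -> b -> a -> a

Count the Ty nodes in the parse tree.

4

[Ty [Pr [Base b]] -> [Ty [Pr [Base b]] -> [Ty [Pr [Base a]] -> [Ty [Pr [Base a]]]]]]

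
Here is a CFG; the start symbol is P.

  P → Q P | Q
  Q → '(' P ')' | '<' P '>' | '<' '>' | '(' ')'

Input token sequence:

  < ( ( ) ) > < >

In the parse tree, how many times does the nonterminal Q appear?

4

[P [Q < [P [Q ( [P [Q ( )]] )]] >] [P [Q < >]]]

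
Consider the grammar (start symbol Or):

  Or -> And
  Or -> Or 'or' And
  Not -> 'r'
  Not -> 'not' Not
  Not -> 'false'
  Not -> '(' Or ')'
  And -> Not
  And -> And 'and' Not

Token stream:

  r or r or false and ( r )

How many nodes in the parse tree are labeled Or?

4

[Or [Or [Or [And [Not r]]] or [And [Not r]]] or [And [And [Not false]] and [Not ( [Or [And [Not r]]] )]]]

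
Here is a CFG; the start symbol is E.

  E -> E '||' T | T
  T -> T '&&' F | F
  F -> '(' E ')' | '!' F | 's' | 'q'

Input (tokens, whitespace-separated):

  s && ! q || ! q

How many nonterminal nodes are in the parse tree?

10

[E [E [T [T [F s]] && [F ! [F q]]]] || [T [F ! [F q]]]]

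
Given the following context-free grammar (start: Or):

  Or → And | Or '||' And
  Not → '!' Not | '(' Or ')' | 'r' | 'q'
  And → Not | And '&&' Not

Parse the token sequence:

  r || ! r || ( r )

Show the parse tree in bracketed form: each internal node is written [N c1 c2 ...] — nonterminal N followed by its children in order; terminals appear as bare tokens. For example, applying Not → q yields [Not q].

Or
Or || And
Or || And || And
And || And || And
Not || And || And
r || And || And
r || Not || And
r || ! Not || And
r || ! r || And
r || ! r || Not
r || ! r || ( Or )
r || ! r || ( And )
r || ! r || ( Not )
r || ! r || ( r )

[Or [Or [Or [And [Not r]]] || [And [Not ! [Not r]]]] || [And [Not ( [Or [And [Not r]]] )]]]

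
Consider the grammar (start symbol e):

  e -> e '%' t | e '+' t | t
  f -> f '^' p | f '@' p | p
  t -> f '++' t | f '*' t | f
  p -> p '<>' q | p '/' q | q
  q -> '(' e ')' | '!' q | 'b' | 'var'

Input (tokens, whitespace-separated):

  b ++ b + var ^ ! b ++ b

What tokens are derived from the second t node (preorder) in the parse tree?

[e [e [t [f [p [q b]]] ++ [t [f [p [q b]]]]]] + [t [f [f [p [q var]]] ^ [p [q ! [q b]]]] ++ [t [f [p [q b]]]]]]

b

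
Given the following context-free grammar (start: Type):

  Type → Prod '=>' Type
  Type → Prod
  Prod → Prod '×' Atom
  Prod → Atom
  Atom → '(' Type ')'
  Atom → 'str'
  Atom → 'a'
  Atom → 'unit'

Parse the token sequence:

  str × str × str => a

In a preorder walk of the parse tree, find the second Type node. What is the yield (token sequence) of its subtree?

a

[Type [Prod [Prod [Prod [Atom str]] × [Atom str]] × [Atom str]] => [Type [Prod [Atom a]]]]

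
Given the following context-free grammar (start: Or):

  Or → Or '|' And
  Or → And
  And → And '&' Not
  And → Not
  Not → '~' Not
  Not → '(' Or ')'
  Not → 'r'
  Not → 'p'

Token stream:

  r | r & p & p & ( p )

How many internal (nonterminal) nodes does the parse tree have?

15

[Or [Or [And [Not r]]] | [And [And [And [And [Not r]] & [Not p]] & [Not p]] & [Not ( [Or [And [Not p]]] )]]]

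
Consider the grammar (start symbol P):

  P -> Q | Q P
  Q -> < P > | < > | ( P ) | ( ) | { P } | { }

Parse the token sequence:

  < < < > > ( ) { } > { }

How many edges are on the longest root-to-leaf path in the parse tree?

6

[P [Q < [P [Q < [P [Q < >]] >] [P [Q ( )] [P [Q { }]]]] >] [P [Q { }]]]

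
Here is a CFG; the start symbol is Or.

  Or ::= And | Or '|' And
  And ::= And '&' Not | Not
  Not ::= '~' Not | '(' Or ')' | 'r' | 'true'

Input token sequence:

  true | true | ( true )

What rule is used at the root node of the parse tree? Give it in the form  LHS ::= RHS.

[Or [Or [Or [And [Not true]]] | [And [Not true]]] | [And [Not ( [Or [And [Not true]]] )]]]

Or ::= Or '|' And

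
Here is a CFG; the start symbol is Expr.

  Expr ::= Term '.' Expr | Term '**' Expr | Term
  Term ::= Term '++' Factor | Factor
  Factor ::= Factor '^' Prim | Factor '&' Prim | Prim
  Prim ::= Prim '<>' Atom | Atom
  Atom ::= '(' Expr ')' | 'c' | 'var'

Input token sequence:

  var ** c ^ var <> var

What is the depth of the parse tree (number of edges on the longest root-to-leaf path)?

[Expr [Term [Factor [Prim [Atom var]]]] ** [Expr [Term [Factor [Factor [Prim [Atom c]]] ^ [Prim [Prim [Atom var]] <> [Atom var]]]]]]

7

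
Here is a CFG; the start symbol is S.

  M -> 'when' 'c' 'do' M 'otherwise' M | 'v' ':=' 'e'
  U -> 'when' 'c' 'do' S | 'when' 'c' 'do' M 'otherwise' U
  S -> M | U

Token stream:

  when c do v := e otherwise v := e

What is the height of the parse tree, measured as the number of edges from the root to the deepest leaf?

[S [M when c do [M v := e] otherwise [M v := e]]]

3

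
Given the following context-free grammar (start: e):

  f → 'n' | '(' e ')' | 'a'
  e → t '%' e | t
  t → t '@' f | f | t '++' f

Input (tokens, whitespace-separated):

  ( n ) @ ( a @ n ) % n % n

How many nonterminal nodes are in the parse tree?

[e [t [t [f ( [e [t [f n]]] )]] @ [f ( [e [t [t [f a]] @ [f n]]] )]] % [e [t [f n]] % [e [t [f n]]]]]

19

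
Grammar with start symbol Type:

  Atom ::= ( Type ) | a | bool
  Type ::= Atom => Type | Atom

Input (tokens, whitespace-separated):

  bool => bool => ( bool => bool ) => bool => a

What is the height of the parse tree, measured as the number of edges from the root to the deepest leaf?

7

[Type [Atom bool] => [Type [Atom bool] => [Type [Atom ( [Type [Atom bool] => [Type [Atom bool]]] )] => [Type [Atom bool] => [Type [Atom a]]]]]]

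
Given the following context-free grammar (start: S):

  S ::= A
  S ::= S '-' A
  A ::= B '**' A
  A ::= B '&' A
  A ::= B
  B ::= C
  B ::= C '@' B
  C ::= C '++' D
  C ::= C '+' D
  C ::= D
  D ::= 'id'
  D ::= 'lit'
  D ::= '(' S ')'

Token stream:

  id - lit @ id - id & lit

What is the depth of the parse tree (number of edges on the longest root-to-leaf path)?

[S [S [S [A [B [C [D id]]]]] - [A [B [C [D lit]] @ [B [C [D id]]]]]] - [A [B [C [D id]]] & [A [B [C [D lit]]]]]]

7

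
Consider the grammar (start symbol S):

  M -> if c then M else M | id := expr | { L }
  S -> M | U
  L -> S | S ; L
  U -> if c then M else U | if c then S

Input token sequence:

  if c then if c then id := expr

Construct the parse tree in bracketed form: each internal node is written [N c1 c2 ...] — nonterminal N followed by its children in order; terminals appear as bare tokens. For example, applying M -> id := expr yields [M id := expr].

[S [U if c then [S [U if c then [S [M id := expr]]]]]]

S
U
if c then S
if c then U
if c then if c then S
if c then if c then M
if c then if c then id := expr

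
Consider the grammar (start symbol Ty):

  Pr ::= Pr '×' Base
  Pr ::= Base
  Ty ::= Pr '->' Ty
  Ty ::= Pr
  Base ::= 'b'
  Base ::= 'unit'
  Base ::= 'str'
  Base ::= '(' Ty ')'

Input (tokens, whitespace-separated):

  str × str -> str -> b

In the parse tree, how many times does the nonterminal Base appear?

4

[Ty [Pr [Pr [Base str]] × [Base str]] -> [Ty [Pr [Base str]] -> [Ty [Pr [Base b]]]]]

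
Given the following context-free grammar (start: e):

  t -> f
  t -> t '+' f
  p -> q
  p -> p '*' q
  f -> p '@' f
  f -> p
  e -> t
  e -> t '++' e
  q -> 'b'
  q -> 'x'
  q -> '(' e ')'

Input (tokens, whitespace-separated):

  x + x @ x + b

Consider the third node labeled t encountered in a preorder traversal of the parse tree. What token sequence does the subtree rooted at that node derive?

[e [t [t [t [f [p [q x]]]] + [f [p [q x]] @ [f [p [q x]]]]] + [f [p [q b]]]]]

x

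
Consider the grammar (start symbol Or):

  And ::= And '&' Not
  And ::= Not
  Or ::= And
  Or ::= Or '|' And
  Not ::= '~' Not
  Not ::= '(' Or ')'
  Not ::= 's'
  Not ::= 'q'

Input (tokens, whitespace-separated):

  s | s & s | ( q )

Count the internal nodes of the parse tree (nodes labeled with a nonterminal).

[Or [Or [Or [And [Not s]]] | [And [And [Not s]] & [Not s]]] | [And [Not ( [Or [And [Not q]]] )]]]

14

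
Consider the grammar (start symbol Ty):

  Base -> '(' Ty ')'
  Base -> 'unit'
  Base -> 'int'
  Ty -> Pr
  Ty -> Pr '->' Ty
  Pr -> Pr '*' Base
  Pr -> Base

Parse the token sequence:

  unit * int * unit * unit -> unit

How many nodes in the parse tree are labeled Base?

[Ty [Pr [Pr [Pr [Pr [Base unit]] * [Base int]] * [Base unit]] * [Base unit]] -> [Ty [Pr [Base unit]]]]

5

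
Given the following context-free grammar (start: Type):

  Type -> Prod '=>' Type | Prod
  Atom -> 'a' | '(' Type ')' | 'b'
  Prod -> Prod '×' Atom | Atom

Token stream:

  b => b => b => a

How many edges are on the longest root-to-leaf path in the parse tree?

[Type [Prod [Atom b]] => [Type [Prod [Atom b]] => [Type [Prod [Atom b]] => [Type [Prod [Atom a]]]]]]

6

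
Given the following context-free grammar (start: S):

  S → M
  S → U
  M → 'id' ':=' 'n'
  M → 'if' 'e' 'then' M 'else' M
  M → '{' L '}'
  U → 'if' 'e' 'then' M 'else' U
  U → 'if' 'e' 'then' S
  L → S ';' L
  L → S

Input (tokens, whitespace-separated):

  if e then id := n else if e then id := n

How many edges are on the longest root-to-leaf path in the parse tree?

5

[S [U if e then [M id := n] else [U if e then [S [M id := n]]]]]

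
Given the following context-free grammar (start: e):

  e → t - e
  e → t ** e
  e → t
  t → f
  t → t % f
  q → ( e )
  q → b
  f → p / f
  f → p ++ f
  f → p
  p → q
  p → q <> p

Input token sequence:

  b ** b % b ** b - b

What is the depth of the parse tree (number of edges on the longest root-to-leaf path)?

8

[e [t [f [p [q b]]]] ** [e [t [t [f [p [q b]]]] % [f [p [q b]]]] ** [e [t [f [p [q b]]]] - [e [t [f [p [q b]]]]]]]]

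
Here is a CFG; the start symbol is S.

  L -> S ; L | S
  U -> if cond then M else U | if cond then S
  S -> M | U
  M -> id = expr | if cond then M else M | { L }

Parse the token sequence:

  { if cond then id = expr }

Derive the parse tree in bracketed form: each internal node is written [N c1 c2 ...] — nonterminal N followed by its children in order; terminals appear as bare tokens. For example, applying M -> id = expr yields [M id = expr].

[S [M { [L [S [U if cond then [S [M id = expr]]]]] }]]

S
M
{ L }
{ S }
{ U }
{ if cond then S }
{ if cond then M }
{ if cond then id = expr }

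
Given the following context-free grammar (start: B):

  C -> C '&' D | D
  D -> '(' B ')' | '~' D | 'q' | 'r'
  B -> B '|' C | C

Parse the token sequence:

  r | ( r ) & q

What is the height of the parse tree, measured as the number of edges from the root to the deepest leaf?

7

[B [B [C [D r]]] | [C [C [D ( [B [C [D r]]] )]] & [D q]]]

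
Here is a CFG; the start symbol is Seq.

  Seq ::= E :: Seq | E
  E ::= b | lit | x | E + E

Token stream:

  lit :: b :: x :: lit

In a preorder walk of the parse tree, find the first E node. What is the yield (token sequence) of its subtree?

lit

[Seq [E lit] :: [Seq [E b] :: [Seq [E x] :: [Seq [E lit]]]]]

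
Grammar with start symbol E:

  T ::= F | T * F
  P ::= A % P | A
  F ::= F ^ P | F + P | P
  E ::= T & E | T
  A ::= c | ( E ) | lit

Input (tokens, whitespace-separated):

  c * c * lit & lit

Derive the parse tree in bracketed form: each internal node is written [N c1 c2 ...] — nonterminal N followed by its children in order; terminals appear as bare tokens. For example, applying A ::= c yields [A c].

[E [T [T [T [F [P [A c]]]] * [F [P [A c]]]] * [F [P [A lit]]]] & [E [T [F [P [A lit]]]]]]

E
T & E
T * F & E
T * F * F & E
F * F * F & E
P * F * F & E
A * F * F & E
c * F * F & E
c * P * F & E
c * A * F & E
c * c * F & E
c * c * P & E
c * c * A & E
c * c * lit & E
c * c * lit & T
c * c * lit & F
c * c * lit & P
c * c * lit & A
c * c * lit & lit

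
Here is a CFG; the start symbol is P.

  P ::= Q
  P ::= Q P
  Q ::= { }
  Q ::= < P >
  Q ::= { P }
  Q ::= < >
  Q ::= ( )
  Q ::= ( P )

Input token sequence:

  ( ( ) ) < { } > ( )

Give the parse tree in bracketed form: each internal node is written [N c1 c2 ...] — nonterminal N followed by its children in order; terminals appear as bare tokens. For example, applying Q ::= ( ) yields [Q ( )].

P
Q P
( P ) P
( Q ) P
( ( ) ) P
( ( ) ) Q P
( ( ) ) < P > P
( ( ) ) < Q > P
( ( ) ) < { } > P
( ( ) ) < { } > Q
( ( ) ) < { } > ( )

[P [Q ( [P [Q ( )]] )] [P [Q < [P [Q { }]] >] [P [Q ( )]]]]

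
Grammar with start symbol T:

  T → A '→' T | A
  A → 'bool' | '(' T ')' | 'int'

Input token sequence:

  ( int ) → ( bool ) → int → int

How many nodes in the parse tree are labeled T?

6

[T [A ( [T [A int]] )] → [T [A ( [T [A bool]] )] → [T [A int] → [T [A int]]]]]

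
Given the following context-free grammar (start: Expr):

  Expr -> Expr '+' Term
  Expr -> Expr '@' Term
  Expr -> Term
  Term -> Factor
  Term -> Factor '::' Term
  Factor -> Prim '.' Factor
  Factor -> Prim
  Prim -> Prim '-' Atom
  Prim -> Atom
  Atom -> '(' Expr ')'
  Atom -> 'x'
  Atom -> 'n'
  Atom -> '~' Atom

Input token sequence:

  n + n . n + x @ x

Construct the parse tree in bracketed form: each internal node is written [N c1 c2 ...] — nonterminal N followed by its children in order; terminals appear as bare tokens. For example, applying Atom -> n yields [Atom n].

[Expr [Expr [Expr [Expr [Term [Factor [Prim [Atom n]]]]] + [Term [Factor [Prim [Atom n]] . [Factor [Prim [Atom n]]]]]] + [Term [Factor [Prim [Atom x]]]]] @ [Term [Factor [Prim [Atom x]]]]]

Expr
Expr @ Term
Expr + Term @ Term
Expr + Term + Term @ Term
Term + Term + Term @ Term
Factor + Term + Term @ Term
Prim + Term + Term @ Term
Atom + Term + Term @ Term
n + Term + Term @ Term
n + Factor + Term @ Term
n + Prim . Factor + Term @ Term
n + Atom . Factor + Term @ Term
n + n . Factor + Term @ Term
n + n . Prim + Term @ Term
n + n . Atom + Term @ Term
n + n . n + Term @ Term
n + n . n + Factor @ Term
n + n . n + Prim @ Term
n + n . n + Atom @ Term
n + n . n + x @ Term
n + n . n + x @ Factor
n + n . n + x @ Prim
n + n . n + x @ Atom
n + n . n + x @ x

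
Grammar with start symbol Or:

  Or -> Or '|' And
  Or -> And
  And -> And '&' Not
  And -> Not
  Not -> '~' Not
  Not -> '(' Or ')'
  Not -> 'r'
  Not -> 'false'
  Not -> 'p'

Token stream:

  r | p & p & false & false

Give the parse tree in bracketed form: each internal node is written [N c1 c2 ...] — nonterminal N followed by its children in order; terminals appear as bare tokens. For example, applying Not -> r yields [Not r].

Or
Or | And
And | And
Not | And
r | And
r | And & Not
r | And & Not & Not
r | And & Not & Not & Not
r | Not & Not & Not & Not
r | p & Not & Not & Not
r | p & p & Not & Not
r | p & p & false & Not
r | p & p & false & false

[Or [Or [And [Not r]]] | [And [And [And [And [Not p]] & [Not p]] & [Not false]] & [Not false]]]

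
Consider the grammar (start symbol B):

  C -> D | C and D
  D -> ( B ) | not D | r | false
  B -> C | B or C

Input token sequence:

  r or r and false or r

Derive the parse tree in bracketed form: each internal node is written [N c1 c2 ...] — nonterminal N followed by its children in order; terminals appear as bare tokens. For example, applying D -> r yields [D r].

B
B or C
B or C or C
C or C or C
D or C or C
r or C or C
r or C and D or C
r or D and D or C
r or r and D or C
r or r and false or C
r or r and false or D
r or r and false or r

[B [B [B [C [D r]]] or [C [C [D r]] and [D false]]] or [C [D r]]]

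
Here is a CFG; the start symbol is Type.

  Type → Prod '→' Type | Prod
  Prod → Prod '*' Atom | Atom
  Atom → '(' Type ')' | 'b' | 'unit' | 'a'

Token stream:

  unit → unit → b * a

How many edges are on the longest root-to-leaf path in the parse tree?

6

[Type [Prod [Atom unit]] → [Type [Prod [Atom unit]] → [Type [Prod [Prod [Atom b]] * [Atom a]]]]]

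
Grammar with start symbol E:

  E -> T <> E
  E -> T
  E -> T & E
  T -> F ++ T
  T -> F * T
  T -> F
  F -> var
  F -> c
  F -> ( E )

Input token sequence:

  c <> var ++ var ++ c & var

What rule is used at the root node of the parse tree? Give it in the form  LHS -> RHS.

E -> T <> E

[E [T [F c]] <> [E [T [F var] ++ [T [F var] ++ [T [F c]]]] & [E [T [F var]]]]]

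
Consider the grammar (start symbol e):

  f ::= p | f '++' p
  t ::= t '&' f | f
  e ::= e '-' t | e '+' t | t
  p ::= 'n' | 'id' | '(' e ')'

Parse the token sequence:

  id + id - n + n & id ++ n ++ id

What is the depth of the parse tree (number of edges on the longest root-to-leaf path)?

7

[e [e [e [e [t [f [p id]]]] + [t [f [p id]]]] - [t [f [p n]]]] + [t [t [f [p n]]] & [f [f [f [p id]] ++ [p n]] ++ [p id]]]]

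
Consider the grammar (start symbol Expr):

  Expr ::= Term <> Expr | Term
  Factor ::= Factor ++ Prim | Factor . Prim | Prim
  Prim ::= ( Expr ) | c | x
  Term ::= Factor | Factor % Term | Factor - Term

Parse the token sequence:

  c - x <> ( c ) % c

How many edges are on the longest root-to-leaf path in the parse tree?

[Expr [Term [Factor [Prim c]] - [Term [Factor [Prim x]]]] <> [Expr [Term [Factor [Prim ( [Expr [Term [Factor [Prim c]]]] )]] % [Term [Factor [Prim c]]]]]]

9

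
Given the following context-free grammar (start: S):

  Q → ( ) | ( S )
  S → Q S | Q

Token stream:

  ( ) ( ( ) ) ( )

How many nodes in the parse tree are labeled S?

4

[S [Q ( )] [S [Q ( [S [Q ( )]] )] [S [Q ( )]]]]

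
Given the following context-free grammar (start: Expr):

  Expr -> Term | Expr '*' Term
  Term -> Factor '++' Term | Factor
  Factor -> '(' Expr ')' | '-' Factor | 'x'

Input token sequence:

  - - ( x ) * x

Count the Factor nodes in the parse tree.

[Expr [Expr [Term [Factor - [Factor - [Factor ( [Expr [Term [Factor x]]] )]]]]] * [Term [Factor x]]]

5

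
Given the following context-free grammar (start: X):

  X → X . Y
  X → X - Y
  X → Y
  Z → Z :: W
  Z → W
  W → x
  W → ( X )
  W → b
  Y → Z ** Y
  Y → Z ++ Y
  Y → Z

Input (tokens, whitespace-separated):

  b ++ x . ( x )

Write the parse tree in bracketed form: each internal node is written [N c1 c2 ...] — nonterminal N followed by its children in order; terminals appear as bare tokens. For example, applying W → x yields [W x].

[X [X [Y [Z [W b]] ++ [Y [Z [W x]]]]] . [Y [Z [W ( [X [Y [Z [W x]]]] )]]]]

X
X . Y
Y . Y
Z ++ Y . Y
W ++ Y . Y
b ++ Y . Y
b ++ Z . Y
b ++ W . Y
b ++ x . Y
b ++ x . Z
b ++ x . W
b ++ x . ( X )
b ++ x . ( Y )
b ++ x . ( Z )
b ++ x . ( W )
b ++ x . ( x )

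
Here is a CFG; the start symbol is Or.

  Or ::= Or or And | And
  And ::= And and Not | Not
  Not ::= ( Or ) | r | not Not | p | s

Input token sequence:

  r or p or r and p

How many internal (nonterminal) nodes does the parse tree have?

[Or [Or [Or [And [Not r]]] or [And [Not p]]] or [And [And [Not r]] and [Not p]]]

11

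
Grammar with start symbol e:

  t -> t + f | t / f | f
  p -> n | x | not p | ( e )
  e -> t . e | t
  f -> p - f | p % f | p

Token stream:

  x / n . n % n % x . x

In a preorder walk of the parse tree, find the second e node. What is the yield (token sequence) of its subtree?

[e [t [t [f [p x]]] / [f [p n]]] . [e [t [f [p n] % [f [p n] % [f [p x]]]]] . [e [t [f [p x]]]]]]

n % n % x . x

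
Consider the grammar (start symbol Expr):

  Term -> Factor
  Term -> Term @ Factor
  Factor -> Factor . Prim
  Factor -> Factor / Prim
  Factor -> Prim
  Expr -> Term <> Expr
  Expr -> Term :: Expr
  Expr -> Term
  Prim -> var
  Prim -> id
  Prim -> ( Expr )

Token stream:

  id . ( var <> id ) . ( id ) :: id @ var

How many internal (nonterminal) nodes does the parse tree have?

27

[Expr [Term [Factor [Factor [Factor [Prim id]] . [Prim ( [Expr [Term [Factor [Prim var]]] <> [Expr [Term [Factor [Prim id]]]]] )]] . [Prim ( [Expr [Term [Factor [Prim id]]]] )]]] :: [Expr [Term [Term [Factor [Prim id]]] @ [Factor [Prim var]]]]]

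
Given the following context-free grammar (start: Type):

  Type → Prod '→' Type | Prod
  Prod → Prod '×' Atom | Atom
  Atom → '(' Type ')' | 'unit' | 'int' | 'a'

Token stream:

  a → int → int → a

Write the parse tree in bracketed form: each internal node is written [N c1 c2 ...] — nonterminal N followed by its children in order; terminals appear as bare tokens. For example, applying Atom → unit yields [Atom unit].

Type
Prod → Type
Atom → Type
a → Type
a → Prod → Type
a → Atom → Type
a → int → Type
a → int → Prod → Type
a → int → Atom → Type
a → int → int → Type
a → int → int → Prod
a → int → int → Atom
a → int → int → a

[Type [Prod [Atom a]] → [Type [Prod [Atom int]] → [Type [Prod [Atom int]] → [Type [Prod [Atom a]]]]]]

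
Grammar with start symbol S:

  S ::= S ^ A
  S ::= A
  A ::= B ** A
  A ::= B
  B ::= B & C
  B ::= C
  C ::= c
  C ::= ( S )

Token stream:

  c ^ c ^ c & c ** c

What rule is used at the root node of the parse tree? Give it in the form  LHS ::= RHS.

[S [S [S [A [B [C c]]]] ^ [A [B [C c]]]] ^ [A [B [B [C c]] & [C c]] ** [A [B [C c]]]]]

S ::= S ^ A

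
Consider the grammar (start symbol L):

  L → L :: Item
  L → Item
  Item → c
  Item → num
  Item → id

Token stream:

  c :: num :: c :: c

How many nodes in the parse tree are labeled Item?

4

[L [L [L [L [Item c]] :: [Item num]] :: [Item c]] :: [Item c]]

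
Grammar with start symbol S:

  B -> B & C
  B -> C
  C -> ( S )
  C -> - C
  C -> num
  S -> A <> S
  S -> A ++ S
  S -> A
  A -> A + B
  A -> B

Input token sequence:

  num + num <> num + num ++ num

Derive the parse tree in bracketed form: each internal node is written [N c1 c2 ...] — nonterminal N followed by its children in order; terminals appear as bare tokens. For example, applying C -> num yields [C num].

S
A <> S
A + B <> S
B + B <> S
C + B <> S
num + B <> S
num + C <> S
num + num <> S
num + num <> A ++ S
num + num <> A + B ++ S
num + num <> B + B ++ S
num + num <> C + B ++ S
num + num <> num + B ++ S
num + num <> num + C ++ S
num + num <> num + num ++ S
num + num <> num + num ++ A
num + num <> num + num ++ B
num + num <> num + num ++ C
num + num <> num + num ++ num

[S [A [A [B [C num]]] + [B [C num]]] <> [S [A [A [B [C num]]] + [B [C num]]] ++ [S [A [B [C num]]]]]]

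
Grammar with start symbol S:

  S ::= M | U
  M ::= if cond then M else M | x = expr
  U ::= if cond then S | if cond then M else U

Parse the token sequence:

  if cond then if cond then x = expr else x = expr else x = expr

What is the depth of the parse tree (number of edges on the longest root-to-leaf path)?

[S [M if cond then [M if cond then [M x = expr] else [M x = expr]] else [M x = expr]]]

4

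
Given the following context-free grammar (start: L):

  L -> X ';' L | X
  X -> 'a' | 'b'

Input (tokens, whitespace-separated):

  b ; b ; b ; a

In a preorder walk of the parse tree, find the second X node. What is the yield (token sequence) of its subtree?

[L [X b] ; [L [X b] ; [L [X b] ; [L [X a]]]]]

b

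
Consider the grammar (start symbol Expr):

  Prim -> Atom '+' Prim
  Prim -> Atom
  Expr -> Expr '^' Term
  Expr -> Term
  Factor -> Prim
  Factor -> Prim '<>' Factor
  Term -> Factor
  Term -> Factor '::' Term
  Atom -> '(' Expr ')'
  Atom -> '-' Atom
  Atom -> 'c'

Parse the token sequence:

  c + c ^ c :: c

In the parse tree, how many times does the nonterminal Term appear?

3

[Expr [Expr [Term [Factor [Prim [Atom c] + [Prim [Atom c]]]]]] ^ [Term [Factor [Prim [Atom c]]] :: [Term [Factor [Prim [Atom c]]]]]]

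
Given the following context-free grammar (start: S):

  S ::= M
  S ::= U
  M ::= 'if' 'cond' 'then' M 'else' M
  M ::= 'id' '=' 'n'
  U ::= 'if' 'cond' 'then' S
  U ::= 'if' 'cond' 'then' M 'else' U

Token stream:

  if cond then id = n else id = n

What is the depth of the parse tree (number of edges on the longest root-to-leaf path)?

[S [M if cond then [M id = n] else [M id = n]]]

3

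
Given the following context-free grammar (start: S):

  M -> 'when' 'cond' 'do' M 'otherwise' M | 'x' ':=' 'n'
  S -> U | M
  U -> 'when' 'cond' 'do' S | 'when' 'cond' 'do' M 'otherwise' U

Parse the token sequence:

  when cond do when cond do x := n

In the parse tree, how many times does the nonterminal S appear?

3

[S [U when cond do [S [U when cond do [S [M x := n]]]]]]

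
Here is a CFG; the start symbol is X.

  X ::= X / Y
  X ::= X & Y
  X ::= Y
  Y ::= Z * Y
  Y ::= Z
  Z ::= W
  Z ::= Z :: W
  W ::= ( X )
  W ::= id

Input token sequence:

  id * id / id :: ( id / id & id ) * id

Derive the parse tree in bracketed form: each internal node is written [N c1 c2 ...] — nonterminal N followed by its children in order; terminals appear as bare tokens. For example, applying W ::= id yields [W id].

[X [X [Y [Z [W id]] * [Y [Z [W id]]]]] / [Y [Z [Z [W id]] :: [W ( [X [X [X [Y [Z [W id]]]] / [Y [Z [W id]]]] & [Y [Z [W id]]]] )]] * [Y [Z [W id]]]]]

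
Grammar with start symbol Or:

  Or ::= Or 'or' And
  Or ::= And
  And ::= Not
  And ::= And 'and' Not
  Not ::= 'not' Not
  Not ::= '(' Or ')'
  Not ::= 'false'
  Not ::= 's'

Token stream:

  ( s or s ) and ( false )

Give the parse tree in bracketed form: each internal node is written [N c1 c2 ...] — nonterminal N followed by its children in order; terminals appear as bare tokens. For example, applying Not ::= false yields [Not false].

Or
And
And and Not
Not and Not
( Or ) and Not
( Or or And ) and Not
( And or And ) and Not
( Not or And ) and Not
( s or And ) and Not
( s or Not ) and Not
( s or s ) and Not
( s or s ) and ( Or )
( s or s ) and ( And )
( s or s ) and ( Not )
( s or s ) and ( false )

[Or [And [And [Not ( [Or [Or [And [Not s]]] or [And [Not s]]] )]] and [Not ( [Or [And [Not false]]] )]]]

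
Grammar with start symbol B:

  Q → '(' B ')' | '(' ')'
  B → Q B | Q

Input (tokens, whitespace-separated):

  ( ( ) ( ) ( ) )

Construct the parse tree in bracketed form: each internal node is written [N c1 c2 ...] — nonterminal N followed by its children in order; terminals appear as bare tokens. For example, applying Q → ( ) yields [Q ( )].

B
Q
( B )
( Q B )
( ( ) B )
( ( ) Q B )
( ( ) ( ) B )
( ( ) ( ) Q )
( ( ) ( ) ( ) )

[B [Q ( [B [Q ( )] [B [Q ( )] [B [Q ( )]]]] )]]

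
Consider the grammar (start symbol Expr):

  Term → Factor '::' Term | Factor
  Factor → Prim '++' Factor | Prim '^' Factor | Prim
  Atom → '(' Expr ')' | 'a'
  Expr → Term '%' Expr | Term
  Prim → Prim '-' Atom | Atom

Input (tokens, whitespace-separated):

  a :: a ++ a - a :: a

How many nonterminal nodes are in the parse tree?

[Expr [Term [Factor [Prim [Atom a]]] :: [Term [Factor [Prim [Atom a]] ++ [Factor [Prim [Prim [Atom a]] - [Atom a]]]] :: [Term [Factor [Prim [Atom a]]]]]]]

18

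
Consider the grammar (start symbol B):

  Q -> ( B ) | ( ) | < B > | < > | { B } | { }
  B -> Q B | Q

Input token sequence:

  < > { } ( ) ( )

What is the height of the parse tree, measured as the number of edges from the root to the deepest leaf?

5

[B [Q < >] [B [Q { }] [B [Q ( )] [B [Q ( )]]]]]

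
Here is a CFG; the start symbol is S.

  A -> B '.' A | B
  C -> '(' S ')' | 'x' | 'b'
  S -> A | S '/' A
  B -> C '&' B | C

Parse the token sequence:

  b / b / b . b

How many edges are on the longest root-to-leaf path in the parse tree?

6

[S [S [S [A [B [C b]]]] / [A [B [C b]]]] / [A [B [C b]] . [A [B [C b]]]]]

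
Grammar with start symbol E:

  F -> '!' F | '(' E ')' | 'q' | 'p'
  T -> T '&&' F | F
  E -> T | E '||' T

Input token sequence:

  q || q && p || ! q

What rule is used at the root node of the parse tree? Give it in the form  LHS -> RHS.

E -> E '||' T

[E [E [E [T [F q]]] || [T [T [F q]] && [F p]]] || [T [F ! [F q]]]]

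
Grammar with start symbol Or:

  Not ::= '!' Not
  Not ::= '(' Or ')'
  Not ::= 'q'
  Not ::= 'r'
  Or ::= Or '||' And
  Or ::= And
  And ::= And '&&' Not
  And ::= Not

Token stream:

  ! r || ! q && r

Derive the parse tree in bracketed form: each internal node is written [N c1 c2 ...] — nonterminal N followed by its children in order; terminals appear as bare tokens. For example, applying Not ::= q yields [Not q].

Or
Or || And
And || And
Not || And
! Not || And
! r || And
! r || And && Not
! r || Not && Not
! r || ! Not && Not
! r || ! q && Not
! r || ! q && r

[Or [Or [And [Not ! [Not r]]]] || [And [And [Not ! [Not q]]] && [Not r]]]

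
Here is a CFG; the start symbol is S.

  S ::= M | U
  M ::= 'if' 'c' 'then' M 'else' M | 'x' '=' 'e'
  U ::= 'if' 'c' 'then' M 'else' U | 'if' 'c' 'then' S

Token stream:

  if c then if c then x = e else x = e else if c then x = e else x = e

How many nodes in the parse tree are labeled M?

[S [M if c then [M if c then [M x = e] else [M x = e]] else [M if c then [M x = e] else [M x = e]]]]

7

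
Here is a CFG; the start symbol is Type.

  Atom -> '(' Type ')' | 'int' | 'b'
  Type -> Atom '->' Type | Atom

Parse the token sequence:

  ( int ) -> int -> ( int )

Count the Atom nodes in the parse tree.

5

[Type [Atom ( [Type [Atom int]] )] -> [Type [Atom int] -> [Type [Atom ( [Type [Atom int]] )]]]]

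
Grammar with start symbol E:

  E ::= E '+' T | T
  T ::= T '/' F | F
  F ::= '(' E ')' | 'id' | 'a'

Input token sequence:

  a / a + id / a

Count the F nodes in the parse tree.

[E [E [T [T [F a]] / [F a]]] + [T [T [F id]] / [F a]]]

4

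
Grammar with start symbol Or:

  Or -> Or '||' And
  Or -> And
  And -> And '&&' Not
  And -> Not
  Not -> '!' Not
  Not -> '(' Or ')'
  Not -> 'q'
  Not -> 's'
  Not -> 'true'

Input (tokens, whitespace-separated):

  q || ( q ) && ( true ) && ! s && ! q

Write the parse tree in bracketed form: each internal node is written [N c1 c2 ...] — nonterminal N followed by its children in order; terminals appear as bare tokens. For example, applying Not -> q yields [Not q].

[Or [Or [And [Not q]]] || [And [And [And [And [Not ( [Or [And [Not q]]] )]] && [Not ( [Or [And [Not true]]] )]] && [Not ! [Not s]]] && [Not ! [Not q]]]]

Or
Or || And
And || And
Not || And
q || And
q || And && Not
q || And && Not && Not
q || And && Not && Not && Not
q || Not && Not && Not && Not
q || ( Or ) && Not && Not && Not
q || ( And ) && Not && Not && Not
q || ( Not ) && Not && Not && Not
q || ( q ) && Not && Not && Not
q || ( q ) && ( Or ) && Not && Not
q || ( q ) && ( And ) && Not && Not
q || ( q ) && ( Not ) && Not && Not
q || ( q ) && ( true ) && Not && Not
q || ( q ) && ( true ) && ! Not && Not
q || ( q ) && ( true ) && ! s && Not
q || ( q ) && ( true ) && ! s && ! Not
q || ( q ) && ( true ) && ! s && ! q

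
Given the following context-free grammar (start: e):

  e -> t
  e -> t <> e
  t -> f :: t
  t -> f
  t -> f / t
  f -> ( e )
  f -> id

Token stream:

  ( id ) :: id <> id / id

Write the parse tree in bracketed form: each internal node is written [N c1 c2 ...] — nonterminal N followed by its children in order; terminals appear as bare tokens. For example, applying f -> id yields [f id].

e
t <> e
f :: t <> e
( e ) :: t <> e
( t ) :: t <> e
( f ) :: t <> e
( id ) :: t <> e
( id ) :: f <> e
( id ) :: id <> e
( id ) :: id <> t
( id ) :: id <> f / t
( id ) :: id <> id / t
( id ) :: id <> id / f
( id ) :: id <> id / id

[e [t [f ( [e [t [f id]]] )] :: [t [f id]]] <> [e [t [f id] / [t [f id]]]]]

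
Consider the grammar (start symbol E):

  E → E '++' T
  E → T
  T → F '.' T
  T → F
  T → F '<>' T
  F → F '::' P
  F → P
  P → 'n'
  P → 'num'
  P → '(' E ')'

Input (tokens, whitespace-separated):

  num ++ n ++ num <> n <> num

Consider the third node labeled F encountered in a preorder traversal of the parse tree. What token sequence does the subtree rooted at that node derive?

[E [E [E [T [F [P num]]]] ++ [T [F [P n]]]] ++ [T [F [P num]] <> [T [F [P n]] <> [T [F [P num]]]]]]

num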